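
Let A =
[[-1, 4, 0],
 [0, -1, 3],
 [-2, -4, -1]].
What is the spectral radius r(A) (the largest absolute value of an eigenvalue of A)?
r(A) ≈ 3.7469

The eigenvalues of A are the roots of its characteristic polynomial. With M = A (coefficients from the trace, the sum of principal 2x2 minors, and det A):
  p(λ) = det(λ I - M) = λ^3 + 3λ^2 + 15λ + 37.
No integer candidate from the rational root theorem (±divisors of 37) is a root, so the roots are irrational. The cubic discriminant is Δ = -22464 < 0, so there is one real root and a complex-conjugate pair. p(-3) = -8 and p(-2) = 11 have opposite signs, so a root lies in (-3, -2); Newton's method refines it to λ ≈ -2.6355. Dividing out (λ - (-2.6355)) leaves approximately λ^2 + 0.3645λ + 14.0393. For λ^2 + 0.3645λ + 14.0393 the discriminant is -56.0242. It is negative, so the remaining roots are the complex-conjugate pair λ ≈ -0.1823 ± 3.7425i. Their product equals the constant term, so |λ|^2 ≈ 14.0393 and |λ| ≈ 3.7469.
Thus the eigenvalues (to 4 decimals) are -2.6355 (modulus 2.6355); -0.1823 ± 3.7425i (modulus 3.7469). The spectral radius is the largest modulus: r(A) ≈ 3.7469. (Cross-check: r(A) ≤ ||A||_2 ≈ 5.799; equality holds whenever A is normal, though it can also hold for some non-normal A.)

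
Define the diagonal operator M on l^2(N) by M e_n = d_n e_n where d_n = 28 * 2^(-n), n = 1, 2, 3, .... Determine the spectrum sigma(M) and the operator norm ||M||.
sigma(M) = {28 * 2^(-n) : n ≥ 1} ∪ {0}; ||M|| = 14

A bounded diagonal operator on l^2 with diagonal entries d_n has spectrum equal to the closure of {d_n : n ≥ 1}: every d_n is an eigenvalue (with eigenvector e_n), so {d_n} ⊂ sigma(M); the spectrum is closed, so its closure is too; and for lambda not in the closure, (M - lambda I) has bounded inverse (the diagonal entries 1/(d_n - lambda) are bounded). For our sequence d_n = 28 * 2^(-n), n = 1, 2, 3, ...:
  - {d_n} = {28 * 2^(-n) : n ≥ 1}; the only limit point is 0
  - closure = {28 * 2^(-n) : n ≥ 1} ∪ {0}
For the norm: a diagonal operator has ||M|| = sup_n |d_n|. Here d_n = 28 * 2^(-n) is positive and decreasing, so sup_n |d_n| = d_1 = 28/2 = 14. So ||M|| = 14.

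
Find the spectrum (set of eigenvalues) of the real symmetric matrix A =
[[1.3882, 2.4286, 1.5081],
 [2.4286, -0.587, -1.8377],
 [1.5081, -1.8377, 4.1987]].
sigma(A) ≈ {-3, 3, 5}

A is real symmetric, so its spectrum consists of real eigenvalues. Expanding the characteristic polynomial of the displayed matrix gives
  det(λ I - A) = p(λ) = λ^3 + (-5)λ^2 + (-9)λ + (45).
Solving p(λ) = 0 yields eigenvalues ≈ -3, 3, 5. (A is shown rounded to 4 decimals, so these recover the underlying integer eigenvalues to within that precision.)
Verification: the trace of A = 5 equals the sum of eigenvalues 5, and det(A) ≈ -45.0003 matches the eigenvalue product -45.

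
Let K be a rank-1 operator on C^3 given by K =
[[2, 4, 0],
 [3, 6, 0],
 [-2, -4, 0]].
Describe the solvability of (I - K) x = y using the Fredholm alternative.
(I - K) is invertible (det(I - K) = -7 ≠ 0), so for every y in C^3 the equation (I - K) x = y has a unique solution.

K has rank 1, so it is an outer product K = u v^T: every row of K is a multiple of one row vector. Reading off the entries, u = (-2, -3, 2) and v = (-1, -2, 0) (row i of K equals u_i·v^T). A rank-one matrix u v^T satisfies K u = u (v·u) and kills the (2)-dimensional subspace v^⊥, so its characteristic polynomial is lambda^2 (lambda - v·u) with v·u = tr K = 8. Hence the eigenvalues of I - K are 1 (multiplicity 2) and 1 - (8) = -7, so det(I - K) = -7. (Direct check: I - K =
[[-1, -4, 0],
 [-3, -5, 0],
 [2, 4, 1]]
has determinant -7.) The finite-dimensional Fredholm alternative says: either (I - K) is invertible, or ker(I - K) ≠ {0} and then range(I - K) = ker((I - K)^*)^⊥, with dim ker(I - K) = dim ker((I - K)^*). Since det(I - K) ≠ 0, 1 is not an eigenvalue of K and ker(I - K) = {0}, so we are in the first case: for every y there is a unique x = (I - K)^(-1) y. Explicitly, by the Sherman–Morrison formula, (I - u v^T)^(-1) = I + u v^T/(1 - v·u), i.e. (I - K)^(-1) = I + K/(-7).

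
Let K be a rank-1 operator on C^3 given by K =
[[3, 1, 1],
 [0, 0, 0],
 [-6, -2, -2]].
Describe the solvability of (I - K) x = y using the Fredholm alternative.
(I - K) is singular (det(I - K) = 0, i.e. 1 ∈ sigma(K)). (I - K) x = y is solvable iff y ⊥ ker((I - K)^*) = span{(3, 1, 1)}, i.e. iff 3y_1 + y_2 + y_3 = 0. When solvable, the solutions are x = y + c·(1, 0, -2), c arbitrary (ker(I - K) = span{(1, 0, -2)}, dimension 1).

K has rank 1, so it is an outer product K = u v^T: every row of K is a multiple of one row vector. Reading off the entries, u = (1, 0, -2) and v = (3, 1, 1) (row i of K equals u_i·v^T). A rank-one matrix u v^T satisfies K u = u (v·u) and kills the (2)-dimensional subspace v^⊥, so its characteristic polynomial is lambda^2 (lambda - v·u) with v·u = tr K = 1. Hence the eigenvalues of I - K are 1 (multiplicity 2) and 1 - (1) = 0, so det(I - K) = 0. (Direct check: I - K =
[[-2, -1, -1],
 [0, 1, 0],
 [6, 2, 3]]
has determinant 0.) So 1 is an eigenvalue of K and (I - K) is not invertible. The finite-dimensional Fredholm alternative says: either (I - K) is invertible, or ker(I - K) ≠ {0} and then range(I - K) = ker((I - K)^*)^⊥, with dim ker(I - K) = dim ker((I - K)^*). We are in the second case, so we need both kernels. Kernel of I - K: (I - K) u = u - u (v·u) = u - u = 0, so ker(I - K) = span{u} = span{(1, 0, -2)} (it is exactly 1-dimensional because rank(I - K) = 2). Kernel of the adjoint: K is real, so (I - K)^* = I - K^T = I - v u^T, and (I - v u^T) v = v - v (u·v) = 0; hence ker((I - K)^*) = span{v} = span{(3, 1, 1)}. Therefore (I - K) x = y is solvable iff <y, v> = 0, i.e. iff 3y_1 + y_2 + y_3 = 0. When this holds, K y = u (v·y) = 0, so (I - K) y = y and x = y is a particular solution; the full solution set is the line x = y + c·u = y + c·(1, 0, -2), c ∈ C.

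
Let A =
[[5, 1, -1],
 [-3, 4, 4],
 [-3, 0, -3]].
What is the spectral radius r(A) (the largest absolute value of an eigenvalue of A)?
r(A) ≈ 5.1433

The eigenvalues of A are the roots of its characteristic polynomial. With M = A (coefficients from the trace, the sum of principal 2x2 minors, and det A):
  p(λ) = det(λ I - M) = λ^3 - 6λ^2 - 7λ + 93.
No integer candidate from the rational root theorem (±divisors of 93) is a root, so the roots are irrational. The cubic discriminant is Δ = -79727 < 0, so there is one real root and a complex-conjugate pair. p(-4) = -39 and p(-3) = 33 have opposite signs, so a root lies in (-4, -3); Newton's method refines it to λ ≈ -3.5156. Dividing out (λ - (-3.5156)) leaves approximately λ^2 - 9.5156λ + 26.4533. For λ^2 - 9.5156λ + 26.4533 the discriminant is -15.2663. It is negative, so the remaining roots are the complex-conjugate pair λ ≈ 4.7578 ± 1.9536i. Their product equals the constant term, so |λ|^2 ≈ 26.4533 and |λ| ≈ 5.1433.
Thus the eigenvalues (to 4 decimals) are -3.5156 (modulus 3.5156); 4.7578 ± 1.9536i (modulus 5.1433). The spectral radius is the largest modulus: r(A) ≈ 5.1433. (Cross-check: r(A) ≤ ||A||_2 ≈ 7.1472; equality holds whenever A is normal, though it can also hold for some non-normal A.)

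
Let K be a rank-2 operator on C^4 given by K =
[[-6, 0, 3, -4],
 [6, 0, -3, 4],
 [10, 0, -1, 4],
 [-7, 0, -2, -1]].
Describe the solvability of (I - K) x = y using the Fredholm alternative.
(I - K) is invertible (det(I - K) = -28 ≠ 0), so for every y in C^4 the equation (I - K) x = y has a unique solution.

K has rank 2 and factors as K = U V^T = u1 v1^T + u2 v2^T with u1 = (3, -3, -1, -2), v1 = (-1, 0, 1, -1), u2 = (-1, 1, 3, -3), v2 = (3, 0, 0, 1) (multiplying out reproduces the displayed K). The nonzero eigenvalues of U V^T coincide with those of the 2 x 2 matrix G = V^T U = [[v1·u1, v1·u2], [v2·u1, v2·u2]] = [[-2, 7], [7, -6]], and by the Sylvester determinant identity det(I_4 - U V^T) = det(I_2 - V^T U) = det([[3, -7], [-7, 7]]) = (3)(7) - (-7)(-7) = -28. (Direct check: I - K =
[[7, 0, -3, 4],
 [-6, 1, 3, -4],
 [-10, 0, 2, -4],
 [7, 0, 2, 2]]
has determinant -28.) The finite-dimensional Fredholm alternative says: either (I - K) is invertible, or ker(I - K) ≠ {0} and then range(I - K) = ker((I - K)^*)^⊥, with dim ker(I - K) = dim ker((I - K)^*). Since det(I - K) ≠ 0, 1 is not an eigenvalue of K and ker(I - K) = {0}, so we are in the first case: for every y there is a unique x = (I - K)^(-1) y. (Explicitly, by the Woodbury identity, (I - U V^T)^(-1) = I + U (I_2 - G)^(-1) V^T.)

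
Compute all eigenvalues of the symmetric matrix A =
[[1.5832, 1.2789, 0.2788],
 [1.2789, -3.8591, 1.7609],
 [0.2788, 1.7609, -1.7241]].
sigma(A) ≈ {-5, -1, 2}

A is real symmetric, so its spectrum consists of real eigenvalues. Expanding the characteristic polynomial of the displayed matrix gives
  det(λ I - A) = p(λ) = λ^3 + (4)λ^2 + (-7)λ + (-10).
Solving p(λ) = 0 yields eigenvalues ≈ -5, -1, 2. (A is shown rounded to 4 decimals, so these recover the underlying integer eigenvalues to within that precision.)
Verification: the trace of A = -4 equals the sum of eigenvalues -4, and det(A) ≈ 10.0002 matches the eigenvalue product 10.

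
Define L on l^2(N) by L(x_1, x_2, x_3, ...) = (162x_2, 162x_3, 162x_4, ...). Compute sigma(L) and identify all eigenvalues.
sigma(L) = closed disk {z in C : |z| ≤ 162}; sigma_p(L) = open disk {z in C : |z| < 162}

Note L = 162·V where V is the unit left shift (V x)_k = x_{k+1}; so sigma(L) = 162·sigma(V) and ||L|| = 162||V||. ||L x||^2 = 26244sum_{k≥2} |x_k|^2 ≤ 26244||x||^2, with equality on {x : x_1 = 0}, so ||L|| = 162. For any lambda with |lambda| < 162, set r = lambda/162 (|r| < 1); the vector x = (1, r, r^2, ...) is in l^2 and satisfies L x = 162(r, r^2, ...) = lambda x, so lambda is an eigenvalue. On the boundary |lambda| = 162 the geometric series diverges, so no l^2 eigenvector exists, but these lambda lie in the approximate point spectrum. Hence sigma(L) is the closed disk of radius 162 and sigma_p(L) is the open disk.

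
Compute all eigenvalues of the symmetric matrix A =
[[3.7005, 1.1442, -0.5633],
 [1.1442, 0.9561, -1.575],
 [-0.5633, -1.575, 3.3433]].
sigma(A) ≈ {0, 3, 5}

A is real symmetric, so its spectrum consists of real eigenvalues. Expanding the characteristic polynomial of the displayed matrix gives
  det(λ I - A) = p(λ) = λ^3 + (-8)λ^2 + (15)λ + (0).
Solving p(λ) = 0 yields eigenvalues ≈ 0, 3, 5. (A is shown rounded to 4 decimals, so these recover the underlying integer eigenvalues to within that precision.)
Verification: the trace of A = 8 equals the sum of eigenvalues 8, and det(A) ≈ -0.0009 matches the eigenvalue product 0.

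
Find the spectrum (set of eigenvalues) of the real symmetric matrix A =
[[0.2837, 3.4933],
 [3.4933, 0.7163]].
sigma(A) ≈ {-3, 4}

A is real symmetric, so its spectrum consists of real eigenvalues. Expanding the characteristic polynomial of the displayed matrix gives
  det(λ I - A) = p(λ) = λ^2 + (-1)λ + (-12).
Solving p(λ) = 0 yields eigenvalues ≈ -3, 4. (A is shown rounded to 4 decimals, so these recover the underlying integer eigenvalues to within that precision.)
Verification: the trace of A = 1 equals the sum of eigenvalues 1, and det(A) ≈ -11.9999 matches the eigenvalue product -12.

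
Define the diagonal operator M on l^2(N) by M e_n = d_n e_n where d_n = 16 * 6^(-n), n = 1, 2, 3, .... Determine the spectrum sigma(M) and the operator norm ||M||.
sigma(M) = {16 * 6^(-n) : n ≥ 1} ∪ {0}; ||M|| = 8/3

A bounded diagonal operator on l^2 with diagonal entries d_n has spectrum equal to the closure of {d_n : n ≥ 1}: every d_n is an eigenvalue (with eigenvector e_n), so {d_n} ⊂ sigma(M); the spectrum is closed, so its closure is too; and for lambda not in the closure, (M - lambda I) has bounded inverse (the diagonal entries 1/(d_n - lambda) are bounded). For our sequence d_n = 16 * 6^(-n), n = 1, 2, 3, ...:
  - {d_n} = {16 * 6^(-n) : n ≥ 1}; the only limit point is 0
  - closure = {16 * 6^(-n) : n ≥ 1} ∪ {0}
For the norm: a diagonal operator has ||M|| = sup_n |d_n|. Here d_n = 16 * 6^(-n) is positive and decreasing, so sup_n |d_n| = d_1 = 16/6 = 8/3. So ||M|| = 8/3.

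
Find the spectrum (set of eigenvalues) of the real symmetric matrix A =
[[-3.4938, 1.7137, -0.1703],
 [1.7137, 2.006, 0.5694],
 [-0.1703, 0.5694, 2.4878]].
sigma(A) ≈ {-4, 2, 3}

A is real symmetric, so its spectrum consists of real eigenvalues. Expanding the characteristic polynomial of the displayed matrix gives
  det(λ I - A) = p(λ) = λ^3 + (-1)λ^2 + (-14)λ + (24).
Solving p(λ) = 0 yields eigenvalues ≈ -4, 2, 3. (A is shown rounded to 4 decimals, so these recover the underlying integer eigenvalues to within that precision.)
Verification: the trace of A = 1 equals the sum of eigenvalues 1, and det(A) ≈ -23.9998 matches the eigenvalue product -24.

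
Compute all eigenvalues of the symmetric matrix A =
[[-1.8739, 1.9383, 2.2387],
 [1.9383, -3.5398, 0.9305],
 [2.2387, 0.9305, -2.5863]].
sigma(A) ≈ {-5, -4, 1}

A is real symmetric, so its spectrum consists of real eigenvalues. Expanding the characteristic polynomial of the displayed matrix gives
  det(λ I - A) = p(λ) = λ^3 + (8)λ^2 + (11)λ + (-20).
Solving p(λ) = 0 yields eigenvalues ≈ -5, -4, 1. (A is shown rounded to 4 decimals, so these recover the underlying integer eigenvalues to within that precision.)
Verification: the trace of A = -8 equals the sum of eigenvalues -8, and det(A) ≈ 19.9998 matches the eigenvalue product 20.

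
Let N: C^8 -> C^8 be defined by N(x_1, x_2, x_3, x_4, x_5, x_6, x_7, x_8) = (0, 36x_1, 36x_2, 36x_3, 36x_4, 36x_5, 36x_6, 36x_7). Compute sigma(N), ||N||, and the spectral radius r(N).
sigma(N) = {0}; ||N|| = 36; r(N) = 0. (N is nilpotent with N^8 = 0.)

On C^8, N is a strictly lower-triangular matrix with 36 on the subdiagonal and zeros elsewhere, so its characteristic polynomial is lambda^8 and every eigenvalue is 0: sigma(N) = {0}. For the operator norm, N e_i = 36e_{i+1} for i = 1, ..., 7 and N e_8 = 0, so the singular values of N are 36 (with multiplicity 7) and 0; hence ||N|| = 36. The spectral radius r(N) = max|lambda| = 0. Note ||N|| > r(N) — characteristic of non-normal nilpotent operators. Indeed N^8 = 0.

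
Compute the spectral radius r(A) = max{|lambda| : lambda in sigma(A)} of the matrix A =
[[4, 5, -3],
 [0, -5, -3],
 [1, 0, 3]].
r(A) ≈ 5.1916

The eigenvalues of A are the roots of its characteristic polynomial. With M = A (coefficients from the trace, the sum of principal 2x2 minors, and det A):
  p(λ) = det(λ I - M) = λ^3 - 2λ^2 - 20λ + 90.
No integer candidate from the rational root theorem (±divisors of 90) is a root, so the roots are irrational. The cubic discriminant is Δ = -117420 < 0, so there is one real root and a complex-conjugate pair. p(-6) = -78 and p(-5) = 15 have opposite signs, so a root lies in (-6, -5); Newton's method refines it to λ ≈ -5.1916. Dividing out (λ - (-5.1916)) leaves approximately λ^2 - 7.1916λ + 17.3357. For λ^2 - 7.1916λ + 17.3357 the discriminant is -17.6241. It is negative, so the remaining roots are the complex-conjugate pair λ ≈ 3.5958 ± 2.0991i. Their product equals the constant term, so |λ|^2 ≈ 17.3357 and |λ| ≈ 4.1636.
Thus the eigenvalues (to 4 decimals) are -5.1916 (modulus 5.1916); 3.5958 ± 2.0991i (modulus 4.1636). The spectral radius is the largest modulus: r(A) ≈ 5.1916. (Cross-check: r(A) ≤ ||A||_2 ≈ 7.7391; equality holds whenever A is normal, though it can also hold for some non-normal A.)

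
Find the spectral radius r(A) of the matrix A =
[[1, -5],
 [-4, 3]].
r(A) = (4 + sqrt(84))/2 ≈ 6.5826

The eigenvalues of A are the roots of its characteristic polynomial. With M = A (coefficients from the trace and determinant):
  p(λ) = det(λ I - M) = λ^2 - 4λ - 17.
For λ^2 - 4λ - 17 the discriminant is 84. It is nonnegative but not a perfect square, so the roots are real and irrational: λ = (4 ± sqrt(84))/2 ≈ 6.5826, -2.5826.
Thus the eigenvalues (to 4 decimals) are 6.5826 (modulus 6.5826); -2.5826 (modulus 2.5826). The spectral radius is the largest modulus: r(A) = (4 + sqrt(84))/2 ≈ 6.5826. (Cross-check: r(A) ≤ ||A||_2 ≈ 6.6713; equality holds whenever A is normal, though it can also hold for some non-normal A.)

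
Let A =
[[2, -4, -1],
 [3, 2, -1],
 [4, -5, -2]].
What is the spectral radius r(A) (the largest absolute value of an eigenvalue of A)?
r(A) ≈ 2.8113

The eigenvalues of A are the roots of its characteristic polynomial. With M = A (coefficients from the trace, the sum of principal 2x2 minors, and det A):
  p(λ) = det(λ I - M) = λ^3 - 2λ^2 + 7λ + 3.
No integer candidate from the rational root theorem (±divisors of 3) is a root, so the roots are irrational. The cubic discriminant is Δ = -2079 < 0, so there is one real root and a complex-conjugate pair. p(-1) = -7 and p(0) = 3 have opposite signs, so a root lies in (-1, 0); Newton's method refines it to λ ≈ -0.3796. Dividing out (λ - (-0.3796)) leaves approximately λ^2 - 2.3796λ + 7.9033. For λ^2 - 2.3796λ + 7.9033 the discriminant is -25.9506. It is negative, so the remaining roots are the complex-conjugate pair λ ≈ 1.1898 ± 2.5471i. Their product equals the constant term, so |λ|^2 ≈ 7.9033 and |λ| ≈ 2.8113.
Thus the eigenvalues (to 4 decimals) are -0.3796 (modulus 0.3796); 1.1898 ± 2.5471i (modulus 2.8113). The spectral radius is the largest modulus: r(A) ≈ 2.8113. (Cross-check: r(A) ≤ ||A||_2 ≈ 8.0906; equality holds whenever A is normal, though it can also hold for some non-normal A.)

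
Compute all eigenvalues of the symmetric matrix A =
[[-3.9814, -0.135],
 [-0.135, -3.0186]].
sigma(A) ≈ {-4, -3}

A is real symmetric, so its spectrum consists of real eigenvalues. Expanding the characteristic polynomial of the displayed matrix gives
  det(λ I - A) = p(λ) = λ^2 + (7)λ + (12).
Solving p(λ) = 0 yields eigenvalues ≈ -4, -3. (A is shown rounded to 4 decimals, so these recover the underlying integer eigenvalues to within that precision.)
Verification: the trace of A = -7 equals the sum of eigenvalues -7, and det(A) ≈ 12.0000 matches the eigenvalue product 12.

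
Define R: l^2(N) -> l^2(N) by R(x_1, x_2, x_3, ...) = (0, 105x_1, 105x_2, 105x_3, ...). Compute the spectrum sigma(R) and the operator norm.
sigma(R) = closed disk {z in C : |z| ≤ 105}; ||R|| = 105

Note R = 105·U where U is the unit right shift (U x)_k = x_{k-1} (with x_0 := 0); so ||R|| = 105||U|| and sigma(R) = 105·sigma(U). ||R x||^2 = sum_{k≥1} |105x_k|^2 = 11025||x||^2, so ||R|| = 105 and sigma(R) ⊂ {|z| ≤ 105}. For any |lambda| < 105, the equation (R - lambda I) x = 0 forces x_1 = 0, then 105x_k = lambda x_{k+1} ⇒ x = 0, so R has no eigenvalues. But (R - lambda I) is not surjective for |lambda| < 105: solving (R - lambda I) x = e_1 would require x_n proportional to (lambda/105)^(-n), which is not in l^2. So every |lambda| < 105 lies in the residual spectrum. The boundary |lambda| = 105 is in the approximate point spectrum (the spectrum is closed). Hence sigma(R) is the closed disk of radius 105.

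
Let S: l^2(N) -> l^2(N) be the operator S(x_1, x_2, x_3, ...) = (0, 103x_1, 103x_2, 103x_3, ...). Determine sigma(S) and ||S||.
sigma(S) = closed disk {z in C : |z| ≤ 103}; ||S|| = 103

Note S = 103·U where U is the unit right shift (U x)_k = x_{k-1} (with x_0 := 0); so ||S|| = 103||U|| and sigma(S) = 103·sigma(U). ||S x||^2 = sum_{k≥1} |103x_k|^2 = 10609||x||^2, so ||S|| = 103 and sigma(S) ⊂ {|z| ≤ 103}. For any |lambda| < 103, the equation (S - lambda I) x = 0 forces x_1 = 0, then 103x_k = lambda x_{k+1} ⇒ x = 0, so S has no eigenvalues. But (S - lambda I) is not surjective for |lambda| < 103: solving (S - lambda I) x = e_1 would require x_n proportional to (lambda/103)^(-n), which is not in l^2. So every |lambda| < 103 lies in the residual spectrum. The boundary |lambda| = 103 is in the approximate point spectrum (the spectrum is closed). Hence sigma(S) is the closed disk of radius 103.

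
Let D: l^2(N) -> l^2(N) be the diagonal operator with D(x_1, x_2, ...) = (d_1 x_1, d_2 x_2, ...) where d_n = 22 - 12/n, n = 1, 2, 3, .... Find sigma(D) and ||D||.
sigma(D) = {22 - 12/n : n ≥ 1} ∪ {22}; ||D|| = 22

A bounded diagonal operator on l^2 with diagonal entries d_n has spectrum equal to the closure of {d_n : n ≥ 1}: every d_n is an eigenvalue (with eigenvector e_n), so {d_n} ⊂ sigma(D); the spectrum is closed, so its closure is too; and for lambda not in the closure, (D - lambda I) has bounded inverse (the diagonal entries 1/(d_n - lambda) are bounded). For our sequence d_n = 22 - 12/n, n = 1, 2, 3, ...:
  - {d_n} = {22 - 12/n : n ≥ 1}; the only limit point is 22
  - closure = {22 - 12/n : n ≥ 1} ∪ {22}
For the norm: a diagonal operator has ||D|| = sup_n |d_n|. Here d_n = 22 - 12/n increases monotonically from d_1 = 10 toward 22, with all terms in [10, 22); so sup_n |d_n| = 22 (the supremum is the limit, not attained). So ||D|| = 22.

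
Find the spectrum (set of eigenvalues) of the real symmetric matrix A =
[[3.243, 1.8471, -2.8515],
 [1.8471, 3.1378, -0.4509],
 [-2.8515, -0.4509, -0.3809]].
sigma(A) ≈ {-2, 2, 6}

A is real symmetric, so its spectrum consists of real eigenvalues. Expanding the characteristic polynomial of the displayed matrix gives
  det(λ I - A) = p(λ) = λ^3 + (-6)λ^2 + (-4)λ + (24).
Solving p(λ) = 0 yields eigenvalues ≈ -2, 2, 6. (A is shown rounded to 4 decimals, so these recover the underlying integer eigenvalues to within that precision.)
Verification: the trace of A = 6 equals the sum of eigenvalues 6, and det(A) ≈ -23.9996 matches the eigenvalue product -24.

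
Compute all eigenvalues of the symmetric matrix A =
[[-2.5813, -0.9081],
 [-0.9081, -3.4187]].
sigma(A) ≈ {-4, -2}

A is real symmetric, so its spectrum consists of real eigenvalues. Expanding the characteristic polynomial of the displayed matrix gives
  det(λ I - A) = p(λ) = λ^2 + (6)λ + (8).
Solving p(λ) = 0 yields eigenvalues ≈ -4, -2. (A is shown rounded to 4 decimals, so these recover the underlying integer eigenvalues to within that precision.)
Verification: the trace of A = -6 equals the sum of eigenvalues -6, and det(A) ≈ 8.0000 matches the eigenvalue product 8.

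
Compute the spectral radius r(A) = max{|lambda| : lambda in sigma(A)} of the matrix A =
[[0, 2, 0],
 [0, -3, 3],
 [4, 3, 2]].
r(A) ≈ 4.0947

The eigenvalues of A are the roots of its characteristic polynomial. With M = A (coefficients from the trace, the sum of principal 2x2 minors, and det A):
  p(λ) = det(λ I - M) = λ^3 + λ^2 - 15λ - 24.
No integer candidate from the rational root theorem (±divisors of 24) is a root, so the roots are irrational. The cubic discriminant is Δ = 4749 > 0, so there are three distinct real roots. p(-4) = -12 and p(-3) = 3 have opposite signs, so a root lies in (-4, -3); Newton's method refines it to λ ≈ -3.3397. p(-2) = 2 and p(-1) = -9 have opposite signs, so a root lies in (-2, -1); Newton's method refines it to λ ≈ -1.755. p(4) = -4 and p(5) = 51 have opposite signs, so a root lies in (4, 5); Newton's method refines it to λ ≈ 4.0947. Check (Vieta): the three roots sum to -1, matching tr M = -1.
Thus the eigenvalues (to 4 decimals) are -3.3397 (modulus 3.3397); -1.755 (modulus 1.755); 4.0947 (modulus 4.0947). The spectral radius is the largest modulus: r(A) ≈ 4.0947. (Cross-check: r(A) ≤ ||A||_2 ≈ 5.6369; equality holds whenever A is normal, though it can also hold for some non-normal A.)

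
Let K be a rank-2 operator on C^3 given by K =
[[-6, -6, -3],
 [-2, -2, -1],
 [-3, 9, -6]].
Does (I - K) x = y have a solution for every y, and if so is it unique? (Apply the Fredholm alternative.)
(I - K) is invertible (det(I - K) = 63 ≠ 0), so for every y in C^3 the equation (I - K) x = y has a unique solution.

K has rank 2 and factors as K = U V^T = u1 v1^T + u2 v2^T with u1 = (-3, -1, 3), v1 = (2, 2, 1), u2 = (0, 0, -3), v2 = (3, -1, 3) (multiplying out reproduces the displayed K). The nonzero eigenvalues of U V^T coincide with those of the 2 x 2 matrix G = V^T U = [[v1·u1, v1·u2], [v2·u1, v2·u2]] = [[-5, -3], [1, -9]], and by the Sylvester determinant identity det(I_3 - U V^T) = det(I_2 - V^T U) = det([[6, 3], [-1, 10]]) = (6)(10) - (3)(-1) = 63. (Direct check: I - K =
[[7, 6, 3],
 [2, 3, 1],
 [3, -9, 7]]
has determinant 63.) The finite-dimensional Fredholm alternative says: either (I - K) is invertible, or ker(I - K) ≠ {0} and then range(I - K) = ker((I - K)^*)^⊥, with dim ker(I - K) = dim ker((I - K)^*). Since det(I - K) ≠ 0, 1 is not an eigenvalue of K and ker(I - K) = {0}, so we are in the first case: for every y there is a unique x = (I - K)^(-1) y. (Explicitly, by the Woodbury identity, (I - U V^T)^(-1) = I + U (I_2 - G)^(-1) V^T.)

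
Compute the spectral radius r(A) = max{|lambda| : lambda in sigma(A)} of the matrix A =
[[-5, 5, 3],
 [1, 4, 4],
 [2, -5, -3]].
r(A) = 6

The eigenvalues of A are the roots of its characteristic polynomial. With M = A (coefficients from the trace, the sum of principal 2x2 minors, and det A):
  p(λ) = det(λ I - M) = λ^3 + 4λ^2 - 8λ + 24.
By the rational root theorem any rational root is an integer divisor of 24. Testing λ = -6: p(-6) = -216 + 144 + 48 + 24 = 0, so λ = -6 is a root. Dividing out (λ + 6) leaves p(λ) = (λ + 6)(λ^2 - 2λ + 4). For λ^2 - 2λ + 4 the discriminant is -12. It is negative, so the roots are the complex-conjugate pair λ = 1 ± (sqrt(12)/2) i ≈ 1 ± 1.7321i. For a conjugate pair the product of the roots equals the constant term, so |λ|^2 = 4 and |λ| = sqrt(4) = 2.
Thus the eigenvalues (to 4 decimals) are 1 ± 1.7321i (modulus 2); -6 (modulus 6). The spectral radius is the largest modulus: r(A) = 6. (Cross-check: r(A) ≤ ||A||_2 ≈ 10.6536; equality holds whenever A is normal, though it can also hold for some non-normal A.)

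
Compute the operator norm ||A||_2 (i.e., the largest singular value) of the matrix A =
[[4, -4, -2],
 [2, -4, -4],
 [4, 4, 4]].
||A||_2 = sqrt((84 + sqrt(6800))/2) ≈ 9.1231 (= sqrt(largest eigenvalue of A^T A))

||A||_2 = sigma_max(A) = sqrt(lambda_max(A^T A)). Form the symmetric matrix M = A^T A =
[[36, -8, 0],
 [-8, 48, 40],
 [0, 40, 36]].
Its characteristic polynomial (trace, sum of principal 2x2 minors, determinant of M give the coefficients) is
  p(λ) = det(λ I - M) = λ^3 - 120λ^2 + 3088λ - 2304.
By the rational root theorem any rational root is an integer divisor of 2304. Testing λ = 36: p(36) = 46656 - 155520 + 111168 - 2304 = 0, so λ = 36 is a root. Dividing out (λ - 36) leaves p(λ) = (λ - 36)(λ^2 - 84λ + 64). For λ^2 - 84λ + 64 the discriminant is 6800. It is nonnegative but not a perfect square, so the roots are real and irrational: λ = (84 ± sqrt(6800))/2 ≈ 83.2311, 0.7689.
So the eigenvalues of A^T A are ≈ 0.7689, 36, 83.2311 (all ≥ 0, as they must be for A^T A). The largest is λ_max = (84 + sqrt(6800))/2 ≈ 83.2311, hence ||A||_2 = sqrt(λ_max) = sqrt((84 + sqrt(6800))/2) ≈ 9.1231.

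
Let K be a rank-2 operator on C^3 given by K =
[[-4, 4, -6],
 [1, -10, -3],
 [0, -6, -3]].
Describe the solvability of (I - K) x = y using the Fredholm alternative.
(I - K) is invertible (det(I - K) = 78 ≠ 0), so for every y in C^3 the equation (I - K) x = y has a unique solution.

K has rank 2 and factors as K = U V^T = u1 v1^T + u2 v2^T with u1 = (0, -3, -2), v1 = (1, 2, 3), u2 = (2, -2, -1), v2 = (-2, 2, -3) (multiplying out reproduces the displayed K). The nonzero eigenvalues of U V^T coincide with those of the 2 x 2 matrix G = V^T U = [[v1·u1, v1·u2], [v2·u1, v2·u2]] = [[-12, -5], [0, -5]], and by the Sylvester determinant identity det(I_3 - U V^T) = det(I_2 - V^T U) = det([[13, 5], [0, 6]]) = (13)(6) - (5)(0) = 78. (Direct check: I - K =
[[5, -4, 6],
 [-1, 11, 3],
 [0, 6, 4]]
has determinant 78.) The finite-dimensional Fredholm alternative says: either (I - K) is invertible, or ker(I - K) ≠ {0} and then range(I - K) = ker((I - K)^*)^⊥, with dim ker(I - K) = dim ker((I - K)^*). Since det(I - K) ≠ 0, 1 is not an eigenvalue of K and ker(I - K) = {0}, so we are in the first case: for every y there is a unique x = (I - K)^(-1) y. (Explicitly, by the Woodbury identity, (I - U V^T)^(-1) = I + U (I_2 - G)^(-1) V^T.)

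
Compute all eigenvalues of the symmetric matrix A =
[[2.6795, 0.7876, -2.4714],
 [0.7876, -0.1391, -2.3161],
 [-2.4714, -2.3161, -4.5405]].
sigma(A) ≈ {-6, 0, 4}

A is real symmetric, so its spectrum consists of real eigenvalues. Expanding the characteristic polynomial of the displayed matrix gives
  det(λ I - A) = p(λ) = λ^3 + (2)λ^2 + (-24)λ + (-0.0012).
Solving p(λ) = 0 yields eigenvalues ≈ -6, 0, 4. (A is shown rounded to 4 decimals, so these recover the underlying integer eigenvalues to within that precision.)
Verification: the trace of A = -2 equals the sum of eigenvalues -2, and det(A) ≈ 0.0012 matches the eigenvalue product 0.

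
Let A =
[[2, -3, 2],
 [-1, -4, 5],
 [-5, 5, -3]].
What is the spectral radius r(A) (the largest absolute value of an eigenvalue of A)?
r(A) ≈ 7.5186

The eigenvalues of A are the roots of its characteristic polynomial. With M = A (coefficients from the trace, the sum of principal 2x2 minors, and det A):
  p(λ) = det(λ I - M) = λ^3 + 5λ^2 - 20λ - 8.
No integer candidate from the rational root theorem (±divisors of 8) is a root, so the roots are irrational. The cubic discriminant is Δ = 58672 > 0, so there are three distinct real roots. p(-8) = -40 and p(-7) = 34 have opposite signs, so a root lies in (-8, -7); Newton's method refines it to λ ≈ -7.5186. p(-1) = 16 and p(0) = -8 have opposite signs, so a root lies in (-1, 0); Newton's method refines it to λ ≈ -0.3685. p(2) = -20 and p(3) = 4 have opposite signs, so a root lies in (2, 3); Newton's method refines it to λ ≈ 2.8871. Check (Vieta): the three roots sum to -5, matching tr M = -5.
Thus the eigenvalues (to 4 decimals) are -7.5186 (modulus 7.5186); -0.3685 (modulus 0.3685); 2.8871 (modulus 2.8871). The spectral radius is the largest modulus: r(A) ≈ 7.5186. (Cross-check: r(A) ≤ ||A||_2 ≈ 9.9167; equality holds whenever A is normal, though it can also hold for some non-normal A.)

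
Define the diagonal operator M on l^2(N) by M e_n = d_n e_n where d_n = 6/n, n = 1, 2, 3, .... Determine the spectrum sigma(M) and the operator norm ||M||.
sigma(M) = {6/n : n ≥ 1} ∪ {0}; ||M|| = 6

A bounded diagonal operator on l^2 with diagonal entries d_n has spectrum equal to the closure of {d_n : n ≥ 1}: every d_n is an eigenvalue (with eigenvector e_n), so {d_n} ⊂ sigma(M); the spectrum is closed, so its closure is too; and for lambda not in the closure, (M - lambda I) has bounded inverse (the diagonal entries 1/(d_n - lambda) are bounded). For our sequence d_n = 6/n, n = 1, 2, 3, ...:
  - {d_n} = {6/n : n ≥ 1}; the only limit point is 0
  - closure = {6/n : n ≥ 1} ∪ {0}
For the norm: a diagonal operator has ||M|| = sup_n |d_n|. Here d_n = 6/n is positive and decreasing, so sup_n |d_n| = d_1 = 6. So ||M|| = 6.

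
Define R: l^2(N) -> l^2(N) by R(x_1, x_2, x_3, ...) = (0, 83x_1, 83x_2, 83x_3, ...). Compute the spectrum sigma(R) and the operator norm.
sigma(R) = closed disk {z in C : |z| ≤ 83}; ||R|| = 83

Note R = 83·U where U is the unit right shift (U x)_k = x_{k-1} (with x_0 := 0); so ||R|| = 83||U|| and sigma(R) = 83·sigma(U). ||R x||^2 = sum_{k≥1} |83x_k|^2 = 6889||x||^2, so ||R|| = 83 and sigma(R) ⊂ {|z| ≤ 83}. For any |lambda| < 83, the equation (R - lambda I) x = 0 forces x_1 = 0, then 83x_k = lambda x_{k+1} ⇒ x = 0, so R has no eigenvalues. But (R - lambda I) is not surjective for |lambda| < 83: solving (R - lambda I) x = e_1 would require x_n proportional to (lambda/83)^(-n), which is not in l^2. So every |lambda| < 83 lies in the residual spectrum. The boundary |lambda| = 83 is in the approximate point spectrum (the spectrum is closed). Hence sigma(R) is the closed disk of radius 83.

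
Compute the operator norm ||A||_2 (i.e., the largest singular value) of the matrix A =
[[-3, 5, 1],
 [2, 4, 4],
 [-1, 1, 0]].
||A||_2 ≈ 7.3793 (= sqrt(largest eigenvalue of A^T A))

||A||_2 = sigma_max(A) = sqrt(lambda_max(A^T A)). Form the symmetric matrix M = A^T A =
[[14, -8, 5],
 [-8, 42, 21],
 [5, 21, 17]].
Its characteristic polynomial (trace, sum of principal 2x2 minors, determinant of M give the coefficients) is
  p(λ) = det(λ I - M) = λ^3 - 73λ^2 + 1010λ - 4.
No integer candidate from the rational root theorem (±divisors of 4) is a root, so the roots are irrational. The cubic discriminant is Δ = 1313992756 > 0, so there are three distinct real roots. p(0) = -4 and p(1) = 934 have opposite signs, so a root lies in (0, 1); Newton's method refines it to λ ≈ 0.004. p(18) = 356 and p(19) = -308 have opposite signs, so a root lies in (18, 19); Newton's method refines it to λ ≈ 18.5427. p(54) = -868 and p(55) = 1096 have opposite signs, so a root lies in (54, 55); Newton's method refines it to λ ≈ 54.4534. Check (Vieta): the three roots sum to 73, matching tr M = 73.
So the eigenvalues of A^T A are ≈ 0.004, 18.5427, 54.4534 (all ≥ 0, as they must be for A^T A). The largest is λ_max ≈ 54.4534, hence ||A||_2 = sqrt(λ_max) ≈ 7.3793.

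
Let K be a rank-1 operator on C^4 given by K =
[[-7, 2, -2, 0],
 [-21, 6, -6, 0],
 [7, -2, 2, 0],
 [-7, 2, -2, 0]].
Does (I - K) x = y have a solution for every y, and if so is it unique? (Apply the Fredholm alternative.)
(I - K) is singular (det(I - K) = 0, i.e. 1 ∈ sigma(K)). (I - K) x = y is solvable iff y ⊥ ker((I - K)^*) = span{(-7, 2, -2, 0)}, i.e. iff -7y_1 + 2y_2 - 2y_3 = 0. When solvable, the solutions are x = y + c·(1, 3, -1, 1), c arbitrary (ker(I - K) = span{(1, 3, -1, 1)}, dimension 1).

K has rank 1, so it is an outer product K = u v^T: every row of K is a multiple of one row vector. Reading off the entries, u = (1, 3, -1, 1) and v = (-7, 2, -2, 0) (row i of K equals u_i·v^T). A rank-one matrix u v^T satisfies K u = u (v·u) and kills the (3)-dimensional subspace v^⊥, so its characteristic polynomial is lambda^3 (lambda - v·u) with v·u = tr K = 1. Hence the eigenvalues of I - K are 1 (multiplicity 3) and 1 - (1) = 0, so det(I - K) = 0. (Direct check: I - K =
[[8, -2, 2, 0],
 [21, -5, 6, 0],
 [-7, 2, -1, 0],
 [7, -2, 2, 1]]
has determinant 0.) So 1 is an eigenvalue of K and (I - K) is not invertible. The finite-dimensional Fredholm alternative says: either (I - K) is invertible, or ker(I - K) ≠ {0} and then range(I - K) = ker((I - K)^*)^⊥, with dim ker(I - K) = dim ker((I - K)^*). We are in the second case, so we need both kernels. Kernel of I - K: (I - K) u = u - u (v·u) = u - u = 0, so ker(I - K) = span{u} = span{(1, 3, -1, 1)} (it is exactly 1-dimensional because rank(I - K) = 3). Kernel of the adjoint: K is real, so (I - K)^* = I - K^T = I - v u^T, and (I - v u^T) v = v - v (u·v) = 0; hence ker((I - K)^*) = span{v} = span{(-7, 2, -2, 0)}. Therefore (I - K) x = y is solvable iff <y, v> = 0, i.e. iff -7y_1 + 2y_2 - 2y_3 = 0. When this holds, K y = u (v·y) = 0, so (I - K) y = y and x = y is a particular solution; the full solution set is the line x = y + c·u = y + c·(1, 3, -1, 1), c ∈ C.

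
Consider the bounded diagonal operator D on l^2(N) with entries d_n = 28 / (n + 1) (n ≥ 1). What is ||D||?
||D|| = 14 (attained at n = 1)

For D diagonal, ||D|| = sup_n |d_n| = sup_n 28/(n + 1). This is positive and strictly decreasing in n, so the supremum is attained at n = 1: d_1 = 28/(1 + 1) = 14. Hence ||D|| = 14.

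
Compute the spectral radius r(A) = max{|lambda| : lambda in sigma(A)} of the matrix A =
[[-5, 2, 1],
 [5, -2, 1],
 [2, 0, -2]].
r(A) ≈ 7.171

The eigenvalues of A are the roots of its characteristic polynomial. With M = A (coefficients from the trace, the sum of principal 2x2 minors, and det A):
  p(λ) = det(λ I - M) = λ^3 + 9λ^2 + 12λ - 8.
No integer candidate from the rational root theorem (±divisors of 8) is a root, so the roots are irrational. The cubic discriminant is Δ = 10800 > 0, so there are three distinct real roots. p(-8) = -40 and p(-7) = 6 have opposite signs, so a root lies in (-8, -7); Newton's method refines it to λ ≈ -7.171. p(-3) = 10 and p(-2) = -4 have opposite signs, so a root lies in (-3, -2); Newton's method refines it to λ ≈ -2.3116. p(0) = -8 and p(1) = 14 have opposite signs, so a root lies in (0, 1); Newton's method refines it to λ ≈ 0.4826. Check (Vieta): the three roots sum to -9, matching tr M = -9.
Thus the eigenvalues (to 4 decimals) are -7.171 (modulus 7.171); -2.3116 (modulus 2.3116); 0.4826 (modulus 0.4826). The spectral radius is the largest modulus: r(A) ≈ 7.171. (Cross-check: r(A) ≤ ||A||_2 ≈ 7.8569; equality holds whenever A is normal, though it can also hold for some non-normal A.)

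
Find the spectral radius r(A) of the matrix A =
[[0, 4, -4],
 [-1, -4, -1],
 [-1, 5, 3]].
r(A) = 4

The eigenvalues of A are the roots of its characteristic polynomial. With M = A (coefficients from the trace, the sum of principal 2x2 minors, and det A):
  p(λ) = det(λ I - M) = λ^3 + λ^2 - 7λ - 52.
By the rational root theorem any rational root is an integer divisor of 52. Testing λ = 4: p(4) = 64 + 16 - 28 - 52 = 0, so λ = 4 is a root. Dividing out (λ - 4) leaves p(λ) = (λ - 4)(λ^2 + 5λ + 13). For λ^2 + 5λ + 13 the discriminant is -27. It is negative, so the roots are the complex-conjugate pair λ = -5/2 ± (sqrt(27)/2) i ≈ -2.5 ± 2.5981i. For a conjugate pair the product of the roots equals the constant term, so |λ|^2 = 13 and |λ| = sqrt(13) ≈ 3.6056.
Thus the eigenvalues (to 4 decimals) are -2.5 ± 2.5981i (modulus 3.6056); 4 (modulus 4). The spectral radius is the largest modulus: r(A) = 4. (Cross-check: r(A) ≤ ||A||_2 ≈ 7.5705; equality holds whenever A is normal, though it can also hold for some non-normal A.)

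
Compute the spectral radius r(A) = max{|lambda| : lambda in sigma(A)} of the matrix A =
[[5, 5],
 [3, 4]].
r(A) = (9 + sqrt(61))/2 ≈ 8.4051

The eigenvalues of A are the roots of its characteristic polynomial. With M = A (coefficients from the trace and determinant):
  p(λ) = det(λ I - M) = λ^2 - 9λ + 5.
For λ^2 - 9λ + 5 the discriminant is 61. It is nonnegative but not a perfect square, so the roots are real and irrational: λ = (9 ± sqrt(61))/2 ≈ 8.4051, 0.5949.
Thus the eigenvalues (to 4 decimals) are 8.4051 (modulus 8.4051); 0.5949 (modulus 0.5949). The spectral radius is the largest modulus: r(A) = (9 + sqrt(61))/2 ≈ 8.4051. (Cross-check: r(A) ≤ ||A||_2 ≈ 8.6409; equality holds whenever A is normal, though it can also hold for some non-normal A.)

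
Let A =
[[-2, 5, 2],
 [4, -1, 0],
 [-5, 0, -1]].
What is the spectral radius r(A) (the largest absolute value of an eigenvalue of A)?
r(A) = (3 + sqrt(41))/2 ≈ 4.7016

The eigenvalues of A are the roots of its characteristic polynomial. With M = A (coefficients from the trace, the sum of principal 2x2 minors, and det A):
  p(λ) = det(λ I - M) = λ^3 + 4λ^2 - 5λ - 8.
By the rational root theorem any rational root is an integer divisor of 8. Testing λ = -1: p(-1) = -1 + 4 + 5 - 8 = 0, so λ = -1 is a root. Dividing out (λ + 1) leaves p(λ) = (λ + 1)(λ^2 + 3λ - 8). For λ^2 + 3λ - 8 the discriminant is 41. It is nonnegative but not a perfect square, so the roots are real and irrational: λ = (-3 ± sqrt(41))/2 ≈ 1.7016, -4.7016.
Thus the eigenvalues (to 4 decimals) are 1.7016 (modulus 1.7016); -4.7016 (modulus 4.7016); -1 (modulus 1). The spectral radius is the largest modulus: r(A) = (3 + sqrt(41))/2 ≈ 4.7016. (Cross-check: r(A) ≤ ||A||_2 ≈ 7.2621; equality holds whenever A is normal, though it can also hold for some non-normal A.)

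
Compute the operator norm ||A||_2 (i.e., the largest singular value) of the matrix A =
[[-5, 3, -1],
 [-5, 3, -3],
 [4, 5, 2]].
||A||_2 ≈ 8.991 (= sqrt(largest eigenvalue of A^T A))

||A||_2 = sigma_max(A) = sqrt(lambda_max(A^T A)). Form the symmetric matrix M = A^T A =
[[66, -10, 28],
 [-10, 43, -2],
 [28, -2, 14]].
Its characteristic polynomial (trace, sum of principal 2x2 minors, determinant of M give the coefficients) is
  p(λ) = det(λ I - M) = λ^3 - 123λ^2 + 3476λ - 5476.
No integer candidate from the rational root theorem (±divisors of 5476) is a root, so the roots are irrational. The cubic discriminant is Δ = 15373638544 > 0, so there are three distinct real roots. p(1) = -2122 and p(2) = 992 have opposite signs, so a root lies in (1, 2); Newton's method refines it to λ ≈ 1.6731. p(40) = 764 and p(41) = -802 have opposite signs, so a root lies in (40, 41); Newton's method refines it to λ ≈ 40.4881. p(80) = -2596 and p(81) = 518 have opposite signs, so a root lies in (80, 81); Newton's method refines it to λ ≈ 80.8388. Check (Vieta): the three roots sum to 123, matching tr M = 123.
So the eigenvalues of A^T A are ≈ 1.6731, 40.4881, 80.8388 (all ≥ 0, as they must be for A^T A). The largest is λ_max ≈ 80.8388, hence ||A||_2 = sqrt(λ_max) ≈ 8.991.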